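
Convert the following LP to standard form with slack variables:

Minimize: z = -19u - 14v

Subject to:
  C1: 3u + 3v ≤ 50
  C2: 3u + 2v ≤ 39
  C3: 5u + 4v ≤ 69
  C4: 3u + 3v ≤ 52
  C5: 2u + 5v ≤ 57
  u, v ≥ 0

min z = -19u - 14v

s.t.
  3u + 3v + s1 = 50
  3u + 2v + s2 = 39
  5u + 4v + s3 = 69
  3u + 3v + s4 = 52
  2u + 5v + s5 = 57
  u, v, s1, s2, s3, s4, s5 ≥ 0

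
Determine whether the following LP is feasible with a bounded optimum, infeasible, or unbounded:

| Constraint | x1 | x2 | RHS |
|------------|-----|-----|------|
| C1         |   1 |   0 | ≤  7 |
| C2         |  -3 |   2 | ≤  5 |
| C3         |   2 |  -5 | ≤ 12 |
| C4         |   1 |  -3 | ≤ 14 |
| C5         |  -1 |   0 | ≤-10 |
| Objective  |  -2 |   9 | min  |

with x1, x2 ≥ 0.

Infeasible (no feasible solution exists)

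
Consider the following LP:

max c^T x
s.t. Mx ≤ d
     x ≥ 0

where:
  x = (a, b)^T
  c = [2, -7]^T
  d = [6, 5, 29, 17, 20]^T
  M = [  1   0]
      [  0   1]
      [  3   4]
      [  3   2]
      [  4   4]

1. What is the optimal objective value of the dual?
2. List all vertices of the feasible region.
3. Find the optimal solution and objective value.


1. 10
2. (0, 0), (5, 0), (0, 5)
3. a = 5, b = 0, z = 10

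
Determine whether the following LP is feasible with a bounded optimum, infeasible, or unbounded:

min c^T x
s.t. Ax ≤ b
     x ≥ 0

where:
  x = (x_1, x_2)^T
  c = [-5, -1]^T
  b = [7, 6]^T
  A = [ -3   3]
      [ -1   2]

Unbounded (objective can decrease without bound)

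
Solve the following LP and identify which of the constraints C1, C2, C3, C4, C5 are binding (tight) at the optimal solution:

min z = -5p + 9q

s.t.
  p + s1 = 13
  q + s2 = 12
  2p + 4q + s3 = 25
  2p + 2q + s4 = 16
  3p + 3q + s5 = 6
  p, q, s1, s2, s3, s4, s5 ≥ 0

At p = 2, q = 0, compute slack b - a·x for each constraint:
  C1: 13 − 2 = 11  (slack)
  C2: 12 − 0 = 12  (slack)
  C3: 25 − 4 = 21  (slack)
  C4: 16 − 4 = 12  (slack)
  C5: 6 − 6 = 0  (binding)

Optimal: p = 2, q = 0
Binding: C5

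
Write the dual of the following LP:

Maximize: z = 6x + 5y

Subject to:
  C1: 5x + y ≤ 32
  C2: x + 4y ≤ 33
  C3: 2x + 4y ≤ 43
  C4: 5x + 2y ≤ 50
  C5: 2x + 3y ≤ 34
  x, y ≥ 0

Primal max cᵀx s.t. Ax ≤ b, x ≥ 0  →  Dual min bᵀy s.t. Aᵀy ≥ c, y ≥ 0.

Minimize: z = 32y1 + 33y2 + 43y3 + 50y4 + 34y5

Subject to:
  5y1 + y2 + 2y3 + 5y4 + 2y5 ≥ 6
  y1 + 4y2 + 4y3 + 2y4 + 3y5 ≥ 5
  y1, y2, y3, y4, y5 ≥ 0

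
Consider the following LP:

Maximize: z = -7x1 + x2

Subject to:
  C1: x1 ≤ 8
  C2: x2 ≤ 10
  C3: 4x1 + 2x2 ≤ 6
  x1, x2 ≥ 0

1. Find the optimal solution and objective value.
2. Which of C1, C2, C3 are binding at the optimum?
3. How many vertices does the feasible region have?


1. x1 = 0, x2 = 3, z = 3
2. C3
3. 3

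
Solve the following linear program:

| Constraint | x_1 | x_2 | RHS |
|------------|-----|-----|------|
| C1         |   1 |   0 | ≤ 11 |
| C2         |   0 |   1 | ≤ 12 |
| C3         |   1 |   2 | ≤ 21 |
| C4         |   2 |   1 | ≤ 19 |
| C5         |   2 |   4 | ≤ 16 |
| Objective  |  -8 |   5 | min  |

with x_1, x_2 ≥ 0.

Evaluate the objective at each vertex of the feasible region:
  z(0, 0) = 0
  z(8, 0) = -64  ←
  z(0, 4) = 20
The minimum is at x_1 = 8, x_2 = 0.

x_1 = 8, x_2 = 0, z = -64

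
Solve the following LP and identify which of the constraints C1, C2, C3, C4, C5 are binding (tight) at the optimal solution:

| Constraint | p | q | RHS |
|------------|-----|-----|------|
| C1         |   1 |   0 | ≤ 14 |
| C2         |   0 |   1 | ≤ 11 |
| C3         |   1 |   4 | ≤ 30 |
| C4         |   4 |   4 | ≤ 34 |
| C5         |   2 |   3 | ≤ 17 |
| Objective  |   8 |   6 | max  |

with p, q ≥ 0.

At p = 8.5, q = 0, compute slack b - a·x for each constraint:
  C1: 14 − 8.5 = 5.5  (slack)
  C2: 11 − 0 = 11  (slack)
  C3: 30 − 8.5 = 21.5  (slack)
  C4: 34 − 34 = 0  (binding)
  C5: 17 − 17 = 0  (binding)

Optimal: p = 8.5, q = 0
Binding: C4, C5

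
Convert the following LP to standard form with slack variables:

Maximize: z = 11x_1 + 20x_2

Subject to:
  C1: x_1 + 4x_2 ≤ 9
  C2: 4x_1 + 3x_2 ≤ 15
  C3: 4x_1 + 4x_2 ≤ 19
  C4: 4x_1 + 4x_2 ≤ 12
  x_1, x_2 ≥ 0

max z = 11x_1 + 20x_2

s.t.
  x_1 + 4x_2 + s1 = 9
  4x_1 + 3x_2 + s2 = 15
  4x_1 + 4x_2 + s3 = 19
  4x_1 + 4x_2 + s4 = 12
  x_1, x_2, s1, s2, s3, s4 ≥ 0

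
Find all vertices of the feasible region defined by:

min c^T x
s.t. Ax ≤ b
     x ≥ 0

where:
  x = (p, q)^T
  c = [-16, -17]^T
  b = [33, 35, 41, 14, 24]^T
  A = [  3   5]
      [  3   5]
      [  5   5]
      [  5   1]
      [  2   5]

(0, 0), (2.8, 0), (2, 4), (0, 4.8)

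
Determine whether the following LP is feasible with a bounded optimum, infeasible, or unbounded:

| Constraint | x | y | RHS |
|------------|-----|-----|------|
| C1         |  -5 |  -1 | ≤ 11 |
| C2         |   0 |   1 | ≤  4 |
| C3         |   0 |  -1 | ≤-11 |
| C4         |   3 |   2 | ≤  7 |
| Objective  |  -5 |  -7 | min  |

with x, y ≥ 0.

Infeasible (no feasible solution exists)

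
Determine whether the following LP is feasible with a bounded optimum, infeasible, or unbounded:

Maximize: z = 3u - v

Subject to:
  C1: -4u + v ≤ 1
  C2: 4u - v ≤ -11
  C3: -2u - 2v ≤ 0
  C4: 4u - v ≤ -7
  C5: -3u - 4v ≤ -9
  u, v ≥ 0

Infeasible (no feasible solution exists)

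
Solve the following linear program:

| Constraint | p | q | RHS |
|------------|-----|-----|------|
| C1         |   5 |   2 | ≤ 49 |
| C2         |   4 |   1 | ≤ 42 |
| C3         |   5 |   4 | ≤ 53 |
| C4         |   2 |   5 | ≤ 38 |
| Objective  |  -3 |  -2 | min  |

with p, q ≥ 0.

Evaluate the objective at each vertex of the feasible region:
  z(0, 0) = 0
  z(9.8, 0) = -29.4
  z(9, 2) = -31  ←
  z(6.647, 4.941) = -29.82
  z(0, 7.6) = -15.2
The minimum is at p = 9, q = 2.

p = 9, q = 2, z = -31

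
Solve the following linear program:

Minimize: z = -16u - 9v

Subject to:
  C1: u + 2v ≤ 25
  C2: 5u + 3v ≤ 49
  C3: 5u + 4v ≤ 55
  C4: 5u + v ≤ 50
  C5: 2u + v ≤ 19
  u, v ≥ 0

Evaluate the objective at each vertex of the feasible region:
  z(0, 0) = 0
  z(9.5, 0) = -152
  z(8, 3) = -155  ←
  z(6.2, 6) = -153.2
  z(1.667, 11.67) = -131.7
  z(0, 12.5) = -112.5
The minimum is at u = 8, v = 3.

u = 8, v = 3, z = -155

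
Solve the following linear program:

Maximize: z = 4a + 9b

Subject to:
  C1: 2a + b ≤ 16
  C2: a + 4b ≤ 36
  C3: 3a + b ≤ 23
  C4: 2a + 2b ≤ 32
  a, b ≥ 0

Evaluate the objective at each vertex of the feasible region:
  z(0, 0) = 0
  z(7.667, 0) = 30.67
  z(7, 2) = 46
  z(4, 8) = 88  ←
  z(0, 9) = 81
The maximum is at a = 4, b = 8.

a = 4, b = 8, z = 88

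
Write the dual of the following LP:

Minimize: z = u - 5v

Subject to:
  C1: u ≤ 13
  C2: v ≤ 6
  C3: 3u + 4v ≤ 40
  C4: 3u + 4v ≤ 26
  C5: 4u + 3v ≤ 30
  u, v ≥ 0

Primal min cᵀx s.t. Ax ≤ b, x ≥ 0  →  Dual max −bᵀy s.t. Aᵀy ≥ −c, y ≥ 0.

Maximize: z = -13y1 - 6y2 - 40y3 - 26y4 - 30y5

Subject to:
  y1 + 3y3 + 3y4 + 4y5 ≥ -1
  y2 + 4y3 + 4y4 + 3y5 ≥ 5
  y1, y2, y3, y4, y5 ≥ 0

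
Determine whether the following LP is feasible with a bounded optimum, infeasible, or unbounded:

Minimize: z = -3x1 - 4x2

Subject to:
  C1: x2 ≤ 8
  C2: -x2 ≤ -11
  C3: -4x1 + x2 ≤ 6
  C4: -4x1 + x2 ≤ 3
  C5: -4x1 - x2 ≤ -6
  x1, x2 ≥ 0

Infeasible (no feasible solution exists)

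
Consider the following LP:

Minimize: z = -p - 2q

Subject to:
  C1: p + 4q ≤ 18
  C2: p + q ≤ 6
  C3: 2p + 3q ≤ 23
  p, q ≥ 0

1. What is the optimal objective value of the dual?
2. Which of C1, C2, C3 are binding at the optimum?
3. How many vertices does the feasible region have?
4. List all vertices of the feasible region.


1. -10
2. C1, C2
3. 4
4. (0, 0), (6, 0), (2, 4), (0, 4.5)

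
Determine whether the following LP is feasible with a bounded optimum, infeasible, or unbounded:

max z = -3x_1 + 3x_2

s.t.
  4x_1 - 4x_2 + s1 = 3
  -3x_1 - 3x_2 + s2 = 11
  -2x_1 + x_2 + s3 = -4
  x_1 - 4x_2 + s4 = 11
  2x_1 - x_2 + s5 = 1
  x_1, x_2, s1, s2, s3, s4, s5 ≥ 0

Infeasible (no feasible solution exists)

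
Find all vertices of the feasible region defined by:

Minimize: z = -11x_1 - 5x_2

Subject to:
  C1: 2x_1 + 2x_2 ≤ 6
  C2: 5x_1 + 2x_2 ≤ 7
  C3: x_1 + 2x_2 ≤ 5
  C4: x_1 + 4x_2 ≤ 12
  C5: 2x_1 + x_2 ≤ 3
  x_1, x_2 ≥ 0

(0, 0), (1.4, 0), (1, 1), (0.3333, 2.333), (0, 2.5)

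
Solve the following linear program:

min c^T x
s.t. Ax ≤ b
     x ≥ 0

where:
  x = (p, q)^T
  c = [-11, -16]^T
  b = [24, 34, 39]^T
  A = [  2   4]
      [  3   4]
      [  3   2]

Evaluate the objective at each vertex of the feasible region:
  z(0, 0) = 0
  z(11.33, 0) = -124.7
  z(10, 1) = -126  ←
  z(0, 6) = -96
The minimum is at p = 10, q = 1.

p = 10, q = 1, z = -126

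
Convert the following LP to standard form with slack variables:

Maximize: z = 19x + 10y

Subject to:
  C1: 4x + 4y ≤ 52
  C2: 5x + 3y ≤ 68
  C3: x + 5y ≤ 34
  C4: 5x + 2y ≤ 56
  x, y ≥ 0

max z = 19x + 10y

s.t.
  4x + 4y + s1 = 52
  5x + 3y + s2 = 68
  x + 5y + s3 = 34
  5x + 2y + s4 = 56
  x, y, s1, s2, s3, s4 ≥ 0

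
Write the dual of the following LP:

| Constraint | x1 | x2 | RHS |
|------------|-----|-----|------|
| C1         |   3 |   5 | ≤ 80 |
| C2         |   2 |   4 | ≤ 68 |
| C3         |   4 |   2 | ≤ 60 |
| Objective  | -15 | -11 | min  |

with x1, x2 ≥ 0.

Primal min cᵀx s.t. Ax ≤ b, x ≥ 0  →  Dual max −bᵀy s.t. Aᵀy ≥ −c, y ≥ 0.

Maximize: z = -80y1 - 68y2 - 60y3

Subject to:
  3y1 + 2y2 + 4y3 ≥ 15
  5y1 + 4y2 + 2y3 ≥ 11
  y1, y2, y3 ≥ 0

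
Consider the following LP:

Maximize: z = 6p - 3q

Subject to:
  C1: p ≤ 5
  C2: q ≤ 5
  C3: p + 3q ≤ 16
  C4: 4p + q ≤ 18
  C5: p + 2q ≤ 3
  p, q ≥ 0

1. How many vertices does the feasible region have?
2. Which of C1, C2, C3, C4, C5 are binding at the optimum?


1. 3
2. C5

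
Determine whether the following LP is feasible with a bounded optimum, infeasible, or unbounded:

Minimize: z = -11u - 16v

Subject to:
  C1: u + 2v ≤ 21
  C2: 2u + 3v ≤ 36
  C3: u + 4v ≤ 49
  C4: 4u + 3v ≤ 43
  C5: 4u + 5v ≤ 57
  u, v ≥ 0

Feasible with a bounded optimal solution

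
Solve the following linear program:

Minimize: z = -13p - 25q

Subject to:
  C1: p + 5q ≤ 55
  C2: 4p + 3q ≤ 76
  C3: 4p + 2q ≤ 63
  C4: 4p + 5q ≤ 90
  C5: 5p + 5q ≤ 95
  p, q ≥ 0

Evaluate the objective at each vertex of the feasible region:
  z(0, 0) = 0
  z(15.75, 0) = -204.8
  z(12.5, 6.5) = -325
  z(10, 9) = -355  ←
  z(0, 11) = -275
The minimum is at p = 10, q = 9.

p = 10, q = 9, z = -355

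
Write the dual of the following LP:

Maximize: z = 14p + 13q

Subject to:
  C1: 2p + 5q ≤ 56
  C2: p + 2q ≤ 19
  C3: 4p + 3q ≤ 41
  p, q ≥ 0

Primal max cᵀx s.t. Ax ≤ b, x ≥ 0  →  Dual min bᵀy s.t. Aᵀy ≥ c, y ≥ 0.

Minimize: z = 56y1 + 19y2 + 41y3

Subject to:
  2y1 + y2 + 4y3 ≥ 14
  5y1 + 2y2 + 3y3 ≥ 13
  y1, y2, y3 ≥ 0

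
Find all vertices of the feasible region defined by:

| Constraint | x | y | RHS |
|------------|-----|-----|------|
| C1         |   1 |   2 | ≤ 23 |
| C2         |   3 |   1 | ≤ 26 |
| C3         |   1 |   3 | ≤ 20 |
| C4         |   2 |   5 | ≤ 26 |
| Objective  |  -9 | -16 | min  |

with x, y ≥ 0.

(0, 0), (8.667, 0), (8, 2), (0, 5.2)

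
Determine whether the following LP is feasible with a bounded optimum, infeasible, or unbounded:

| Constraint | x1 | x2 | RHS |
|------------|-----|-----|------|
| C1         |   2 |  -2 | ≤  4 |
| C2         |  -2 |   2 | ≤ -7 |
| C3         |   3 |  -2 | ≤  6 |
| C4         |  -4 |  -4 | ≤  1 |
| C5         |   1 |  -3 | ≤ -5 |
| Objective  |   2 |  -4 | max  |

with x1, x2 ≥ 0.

Infeasible (no feasible solution exists)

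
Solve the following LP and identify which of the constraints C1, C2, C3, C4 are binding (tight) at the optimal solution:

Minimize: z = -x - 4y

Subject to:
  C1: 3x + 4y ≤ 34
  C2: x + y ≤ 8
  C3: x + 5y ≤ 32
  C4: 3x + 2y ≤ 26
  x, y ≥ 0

At x = 2, y = 6, compute slack b - a·x for each constraint:
  C1: 34 − 30 = 4  (slack)
  C2: 8 − 8 = 0  (binding)
  C3: 32 − 32 = 0  (binding)
  C4: 26 − 18 = 8  (slack)

Optimal: x = 2, y = 6
Binding: C2, C3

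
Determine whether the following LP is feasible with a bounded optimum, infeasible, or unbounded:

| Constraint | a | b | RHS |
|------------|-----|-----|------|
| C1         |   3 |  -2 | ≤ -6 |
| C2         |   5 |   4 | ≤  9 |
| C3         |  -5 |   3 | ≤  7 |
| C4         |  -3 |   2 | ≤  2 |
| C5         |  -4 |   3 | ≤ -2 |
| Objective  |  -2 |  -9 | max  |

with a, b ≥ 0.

Infeasible (no feasible solution exists)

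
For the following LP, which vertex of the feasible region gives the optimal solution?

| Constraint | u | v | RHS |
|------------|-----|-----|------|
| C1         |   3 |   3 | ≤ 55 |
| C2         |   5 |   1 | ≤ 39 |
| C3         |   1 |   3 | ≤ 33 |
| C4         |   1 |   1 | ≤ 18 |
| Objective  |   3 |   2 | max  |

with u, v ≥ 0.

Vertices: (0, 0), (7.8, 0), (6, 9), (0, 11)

Evaluate the objective at each vertex of the feasible region:
  z(0, 0) = 0
  z(7.8, 0) = 23.4
  z(6, 9) = 36  ←
  z(0, 11) = 22
The maximum is at u = 6, v = 9.

(6, 9)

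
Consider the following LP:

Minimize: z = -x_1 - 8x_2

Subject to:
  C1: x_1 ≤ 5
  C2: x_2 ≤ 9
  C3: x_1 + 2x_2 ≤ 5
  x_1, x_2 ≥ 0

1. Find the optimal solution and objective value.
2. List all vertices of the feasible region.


1. x_1 = 0, x_2 = 2.5, z = -20
2. (0, 0), (5, 0), (0, 2.5)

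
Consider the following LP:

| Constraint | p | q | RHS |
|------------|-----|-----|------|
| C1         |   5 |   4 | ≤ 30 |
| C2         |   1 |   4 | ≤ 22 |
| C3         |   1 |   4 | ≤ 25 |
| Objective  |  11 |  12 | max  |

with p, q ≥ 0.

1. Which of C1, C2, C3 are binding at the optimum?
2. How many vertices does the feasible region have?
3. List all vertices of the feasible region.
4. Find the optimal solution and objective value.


1. C1, C2
2. 4
3. (0, 0), (6, 0), (2, 5), (0, 5.5)
4. p = 2, q = 5, z = 82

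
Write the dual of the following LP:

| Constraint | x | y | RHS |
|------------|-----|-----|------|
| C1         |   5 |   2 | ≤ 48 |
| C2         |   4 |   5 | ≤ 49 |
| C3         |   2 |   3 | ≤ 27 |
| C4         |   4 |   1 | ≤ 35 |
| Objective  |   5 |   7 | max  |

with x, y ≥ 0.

Primal max cᵀx s.t. Ax ≤ b, x ≥ 0  →  Dual min bᵀy s.t. Aᵀy ≥ c, y ≥ 0.

Minimize: z = 48y1 + 49y2 + 27y3 + 35y4

Subject to:
  5y1 + 4y2 + 2y3 + 4y4 ≥ 5
  2y1 + 5y2 + 3y3 + y4 ≥ 7
  y1, y2, y3, y4 ≥ 0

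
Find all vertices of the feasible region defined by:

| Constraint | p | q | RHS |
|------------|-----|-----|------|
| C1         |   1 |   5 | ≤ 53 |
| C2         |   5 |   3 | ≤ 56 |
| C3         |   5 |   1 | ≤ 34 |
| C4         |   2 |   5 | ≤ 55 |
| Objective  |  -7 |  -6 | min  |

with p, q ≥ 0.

(0, 0), (6.8, 0), (5, 9), (2, 10.2), (0, 10.6)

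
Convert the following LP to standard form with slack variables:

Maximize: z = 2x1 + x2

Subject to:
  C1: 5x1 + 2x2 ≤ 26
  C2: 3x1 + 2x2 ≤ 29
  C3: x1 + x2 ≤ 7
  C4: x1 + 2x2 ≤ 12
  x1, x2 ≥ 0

max z = 2x1 + x2

s.t.
  5x1 + 2x2 + s1 = 26
  3x1 + 2x2 + s2 = 29
  x1 + x2 + s3 = 7
  x1 + 2x2 + s4 = 12
  x1, x2, s1, s2, s3, s4 ≥ 0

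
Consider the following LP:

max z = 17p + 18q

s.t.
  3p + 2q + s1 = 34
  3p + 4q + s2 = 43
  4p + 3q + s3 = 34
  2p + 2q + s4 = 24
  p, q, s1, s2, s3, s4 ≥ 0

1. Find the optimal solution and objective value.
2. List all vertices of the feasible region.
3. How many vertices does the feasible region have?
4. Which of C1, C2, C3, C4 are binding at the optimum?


1. p = 1, q = 10, z = 197
2. (0, 0), (8.5, 0), (1, 10), (0, 10.75)
3. 4
4. C2, C3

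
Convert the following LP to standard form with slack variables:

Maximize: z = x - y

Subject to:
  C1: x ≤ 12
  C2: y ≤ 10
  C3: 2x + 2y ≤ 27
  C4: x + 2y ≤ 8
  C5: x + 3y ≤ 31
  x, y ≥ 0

max z = x - y

s.t.
  x + s1 = 12
  y + s2 = 10
  2x + 2y + s3 = 27
  x + 2y + s4 = 8
  x + 3y + s5 = 31
  x, y, s1, s2, s3, s4, s5 ≥ 0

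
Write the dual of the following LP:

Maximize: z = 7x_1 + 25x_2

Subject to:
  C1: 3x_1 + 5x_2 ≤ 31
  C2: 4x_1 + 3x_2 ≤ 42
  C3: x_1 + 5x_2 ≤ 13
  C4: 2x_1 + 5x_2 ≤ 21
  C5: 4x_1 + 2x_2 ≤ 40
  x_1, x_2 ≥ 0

Primal max cᵀx s.t. Ax ≤ b, x ≥ 0  →  Dual min bᵀy s.t. Aᵀy ≥ c, y ≥ 0.

Minimize: z = 31y1 + 42y2 + 13y3 + 21y4 + 40y5

Subject to:
  3y1 + 4y2 + y3 + 2y4 + 4y5 ≥ 7
  5y1 + 3y2 + 5y3 + 5y4 + 2y5 ≥ 25
  y1, y2, y3, y4, y5 ≥ 0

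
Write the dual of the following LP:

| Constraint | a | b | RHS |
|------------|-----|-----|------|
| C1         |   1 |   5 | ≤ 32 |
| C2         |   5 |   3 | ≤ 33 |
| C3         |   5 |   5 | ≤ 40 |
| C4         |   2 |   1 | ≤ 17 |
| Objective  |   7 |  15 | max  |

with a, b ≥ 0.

Primal max cᵀx s.t. Ax ≤ b, x ≥ 0  →  Dual min bᵀy s.t. Aᵀy ≥ c, y ≥ 0.

Minimize: z = 32y1 + 33y2 + 40y3 + 17y4

Subject to:
  y1 + 5y2 + 5y3 + 2y4 ≥ 7
  5y1 + 3y2 + 5y3 + y4 ≥ 15
  y1, y2, y3, y4 ≥ 0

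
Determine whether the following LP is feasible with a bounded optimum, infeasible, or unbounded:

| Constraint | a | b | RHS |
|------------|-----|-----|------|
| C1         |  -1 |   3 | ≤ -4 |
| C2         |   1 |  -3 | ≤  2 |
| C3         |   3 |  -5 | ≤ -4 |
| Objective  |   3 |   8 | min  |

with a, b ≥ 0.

Infeasible (no feasible solution exists)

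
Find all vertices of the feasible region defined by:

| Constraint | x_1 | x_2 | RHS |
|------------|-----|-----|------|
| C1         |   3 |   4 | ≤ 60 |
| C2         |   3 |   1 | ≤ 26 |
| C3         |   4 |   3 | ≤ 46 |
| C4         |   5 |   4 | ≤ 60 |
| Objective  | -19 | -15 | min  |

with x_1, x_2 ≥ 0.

(0, 0), (8.667, 0), (6.4, 6.8), (4, 10), (0, 15)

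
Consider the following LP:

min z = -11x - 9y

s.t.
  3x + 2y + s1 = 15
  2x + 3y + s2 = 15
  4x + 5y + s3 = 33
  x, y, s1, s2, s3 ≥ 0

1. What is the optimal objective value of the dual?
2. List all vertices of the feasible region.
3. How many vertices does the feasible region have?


1. -60
2. (0, 0), (5, 0), (3, 3), (0, 5)
3. 4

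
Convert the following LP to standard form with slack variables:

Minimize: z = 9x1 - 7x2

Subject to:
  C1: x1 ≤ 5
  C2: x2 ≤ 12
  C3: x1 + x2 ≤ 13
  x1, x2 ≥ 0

min z = 9x1 - 7x2

s.t.
  x1 + s1 = 5
  x2 + s2 = 12
  x1 + x2 + s3 = 13
  x1, x2, s1, s2, s3 ≥ 0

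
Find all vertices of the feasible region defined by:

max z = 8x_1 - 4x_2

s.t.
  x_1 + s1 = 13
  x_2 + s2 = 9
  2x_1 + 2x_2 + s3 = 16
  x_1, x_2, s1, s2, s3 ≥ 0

(0, 0), (8, 0), (0, 8)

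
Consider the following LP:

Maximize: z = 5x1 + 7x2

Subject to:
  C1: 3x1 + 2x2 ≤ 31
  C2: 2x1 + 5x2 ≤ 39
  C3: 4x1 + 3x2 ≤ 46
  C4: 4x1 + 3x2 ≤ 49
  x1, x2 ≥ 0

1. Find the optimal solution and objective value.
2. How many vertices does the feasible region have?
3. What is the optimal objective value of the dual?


1. x1 = 7, x2 = 5, z = 70
2. 4
3. 70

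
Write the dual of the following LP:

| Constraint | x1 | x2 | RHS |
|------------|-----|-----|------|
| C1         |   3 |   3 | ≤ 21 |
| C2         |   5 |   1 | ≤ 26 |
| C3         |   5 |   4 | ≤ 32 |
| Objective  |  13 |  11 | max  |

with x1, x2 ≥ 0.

Primal max cᵀx s.t. Ax ≤ b, x ≥ 0  →  Dual min bᵀy s.t. Aᵀy ≥ c, y ≥ 0.

Minimize: z = 21y1 + 26y2 + 32y3

Subject to:
  3y1 + 5y2 + 5y3 ≥ 13
  3y1 + y2 + 4y3 ≥ 11
  y1, y2, y3 ≥ 0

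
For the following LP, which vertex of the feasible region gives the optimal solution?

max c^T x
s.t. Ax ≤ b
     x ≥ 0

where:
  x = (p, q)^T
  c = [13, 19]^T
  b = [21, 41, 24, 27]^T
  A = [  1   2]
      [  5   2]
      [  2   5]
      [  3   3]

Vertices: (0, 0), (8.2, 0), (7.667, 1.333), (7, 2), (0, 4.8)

Evaluate the objective at each vertex of the feasible region:
  z(0, 0) = 0
  z(8.2, 0) = 106.6
  z(7.667, 1.333) = 125
  z(7, 2) = 129  ←
  z(0, 4.8) = 91.2
The maximum is at p = 7, q = 2.

(7, 2)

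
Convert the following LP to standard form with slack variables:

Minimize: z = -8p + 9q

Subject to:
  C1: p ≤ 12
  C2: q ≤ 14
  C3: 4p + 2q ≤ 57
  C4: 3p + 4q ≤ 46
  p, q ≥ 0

min z = -8p + 9q

s.t.
  p + s1 = 12
  q + s2 = 14
  4p + 2q + s3 = 57
  3p + 4q + s4 = 46
  p, q, s1, s2, s3, s4 ≥ 0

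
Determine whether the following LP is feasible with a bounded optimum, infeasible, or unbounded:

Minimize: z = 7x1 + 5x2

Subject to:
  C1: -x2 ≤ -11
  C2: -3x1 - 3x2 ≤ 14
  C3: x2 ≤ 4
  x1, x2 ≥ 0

Infeasible (no feasible solution exists)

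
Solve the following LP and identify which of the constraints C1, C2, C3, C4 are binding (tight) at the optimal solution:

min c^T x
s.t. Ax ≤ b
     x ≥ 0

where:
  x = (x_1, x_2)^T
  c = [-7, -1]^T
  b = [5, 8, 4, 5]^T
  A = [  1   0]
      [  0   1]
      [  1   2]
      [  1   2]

At x_1 = 4, x_2 = 0, compute slack b - a·x for each constraint:
  C1: 5 − 4 = 1  (slack)
  C2: 8 − 0 = 8  (slack)
  C3: 4 − 4 = 0  (binding)
  C4: 5 − 4 = 1  (slack)

Optimal: x_1 = 4, x_2 = 0
Binding: C3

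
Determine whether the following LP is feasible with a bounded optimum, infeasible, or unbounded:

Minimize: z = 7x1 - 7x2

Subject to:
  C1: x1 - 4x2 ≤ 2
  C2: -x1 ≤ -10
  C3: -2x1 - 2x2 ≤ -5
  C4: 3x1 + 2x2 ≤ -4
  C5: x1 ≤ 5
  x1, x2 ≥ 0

Infeasible (no feasible solution exists)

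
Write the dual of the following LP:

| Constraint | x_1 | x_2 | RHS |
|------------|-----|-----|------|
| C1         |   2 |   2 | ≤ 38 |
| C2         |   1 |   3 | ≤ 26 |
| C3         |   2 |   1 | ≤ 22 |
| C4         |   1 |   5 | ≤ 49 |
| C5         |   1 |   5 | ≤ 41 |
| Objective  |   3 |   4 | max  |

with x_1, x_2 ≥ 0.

Primal max cᵀx s.t. Ax ≤ b, x ≥ 0  →  Dual min bᵀy s.t. Aᵀy ≥ c, y ≥ 0.

Minimize: z = 38y1 + 26y2 + 22y3 + 49y4 + 41y5

Subject to:
  2y1 + y2 + 2y3 + y4 + y5 ≥ 3
  2y1 + 3y2 + y3 + 5y4 + 5y5 ≥ 4
  y1, y2, y3, y4, y5 ≥ 0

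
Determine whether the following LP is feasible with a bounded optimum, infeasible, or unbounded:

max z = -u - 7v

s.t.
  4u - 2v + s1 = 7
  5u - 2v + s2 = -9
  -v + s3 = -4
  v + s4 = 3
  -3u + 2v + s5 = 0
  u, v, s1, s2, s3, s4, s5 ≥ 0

Infeasible (no feasible solution exists)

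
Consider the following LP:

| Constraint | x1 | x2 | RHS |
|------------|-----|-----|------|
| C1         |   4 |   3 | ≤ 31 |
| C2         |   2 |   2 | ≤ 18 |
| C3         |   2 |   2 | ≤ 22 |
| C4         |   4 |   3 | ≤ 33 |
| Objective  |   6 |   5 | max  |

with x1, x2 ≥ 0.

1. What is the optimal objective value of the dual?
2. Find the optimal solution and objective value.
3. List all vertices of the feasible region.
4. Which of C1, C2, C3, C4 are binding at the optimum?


1. 49
2. x1 = 4, x2 = 5, z = 49
3. (0, 0), (7.75, 0), (4, 5), (0, 9)
4. C1, C2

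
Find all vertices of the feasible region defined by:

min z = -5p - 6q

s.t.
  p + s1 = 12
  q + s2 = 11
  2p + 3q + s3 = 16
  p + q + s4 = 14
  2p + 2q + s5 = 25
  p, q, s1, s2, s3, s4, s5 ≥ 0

(0, 0), (8, 0), (0, 5.333)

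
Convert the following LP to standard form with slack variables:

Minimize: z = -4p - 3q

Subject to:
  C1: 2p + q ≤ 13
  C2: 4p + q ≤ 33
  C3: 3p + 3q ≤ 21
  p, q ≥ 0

min z = -4p - 3q

s.t.
  2p + q + s1 = 13
  4p + q + s2 = 33
  3p + 3q + s3 = 21
  p, q, s1, s2, s3 ≥ 0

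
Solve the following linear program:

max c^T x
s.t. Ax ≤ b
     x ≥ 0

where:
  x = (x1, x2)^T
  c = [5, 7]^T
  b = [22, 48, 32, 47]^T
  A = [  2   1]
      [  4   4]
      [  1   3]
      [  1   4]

Evaluate the objective at each vertex of the feasible region:
  z(0, 0) = 0
  z(11, 0) = 55
  z(10, 2) = 64
  z(2, 10) = 80  ←
  z(0, 10.67) = 74.67
The maximum is at x1 = 2, x2 = 10.

x1 = 2, x2 = 10, z = 80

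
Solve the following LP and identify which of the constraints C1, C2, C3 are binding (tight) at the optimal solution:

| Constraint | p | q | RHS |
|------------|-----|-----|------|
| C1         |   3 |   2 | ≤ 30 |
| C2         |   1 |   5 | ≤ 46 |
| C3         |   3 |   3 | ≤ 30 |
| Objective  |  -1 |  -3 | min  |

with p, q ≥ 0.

At p = 1, q = 9, compute slack b - a·x for each constraint:
  C1: 30 − 21 = 9  (slack)
  C2: 46 − 46 = 0  (binding)
  C3: 30 − 30 = 0  (binding)

Optimal: p = 1, q = 9
Binding: C2, C3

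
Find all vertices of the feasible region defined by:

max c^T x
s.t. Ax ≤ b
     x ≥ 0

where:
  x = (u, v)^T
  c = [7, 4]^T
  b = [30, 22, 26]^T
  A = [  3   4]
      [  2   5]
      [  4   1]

(0, 0), (6.5, 0), (6, 2), (0, 4.4)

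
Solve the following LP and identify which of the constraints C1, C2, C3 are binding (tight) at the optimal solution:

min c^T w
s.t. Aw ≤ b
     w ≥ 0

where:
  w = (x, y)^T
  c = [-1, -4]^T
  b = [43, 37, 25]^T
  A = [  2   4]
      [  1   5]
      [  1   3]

At x = 7, y = 6, compute slack b - a·x for each constraint:
  C1: 43 − 38 = 5  (slack)
  C2: 37 − 37 = 0  (binding)
  C3: 25 − 25 = 0  (binding)

Optimal: x = 7, y = 6
Binding: C2, C3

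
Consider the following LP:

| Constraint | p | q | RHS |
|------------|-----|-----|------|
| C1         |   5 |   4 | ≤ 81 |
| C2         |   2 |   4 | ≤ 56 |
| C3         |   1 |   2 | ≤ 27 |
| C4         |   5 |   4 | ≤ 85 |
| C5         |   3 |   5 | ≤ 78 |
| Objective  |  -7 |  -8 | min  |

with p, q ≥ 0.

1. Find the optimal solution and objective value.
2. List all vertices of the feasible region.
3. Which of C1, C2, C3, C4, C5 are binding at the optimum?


1. p = 9, q = 9, z = -135
2. (0, 0), (16.2, 0), (9, 9), (0, 13.5)
3. C1, C3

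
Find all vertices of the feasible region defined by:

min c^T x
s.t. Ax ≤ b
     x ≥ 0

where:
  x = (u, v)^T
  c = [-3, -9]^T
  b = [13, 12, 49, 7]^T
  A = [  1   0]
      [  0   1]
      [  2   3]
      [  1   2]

(0, 0), (7, 0), (0, 3.5)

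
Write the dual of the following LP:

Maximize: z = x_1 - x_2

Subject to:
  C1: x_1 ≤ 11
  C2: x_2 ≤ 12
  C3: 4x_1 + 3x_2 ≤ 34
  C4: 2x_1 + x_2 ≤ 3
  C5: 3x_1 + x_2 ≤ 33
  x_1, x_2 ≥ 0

Primal max cᵀx s.t. Ax ≤ b, x ≥ 0  →  Dual min bᵀy s.t. Aᵀy ≥ c, y ≥ 0.

Minimize: z = 11y1 + 12y2 + 34y3 + 3y4 + 33y5

Subject to:
  y1 + 4y3 + 2y4 + 3y5 ≥ 1
  y2 + 3y3 + y4 + y5 ≥ -1
  y1, y2, y3, y4, y5 ≥ 0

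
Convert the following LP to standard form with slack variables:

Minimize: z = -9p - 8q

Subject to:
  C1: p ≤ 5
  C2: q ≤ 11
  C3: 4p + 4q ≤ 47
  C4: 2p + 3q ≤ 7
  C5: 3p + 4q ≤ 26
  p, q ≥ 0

min z = -9p - 8q

s.t.
  p + s1 = 5
  q + s2 = 11
  4p + 4q + s3 = 47
  2p + 3q + s4 = 7
  3p + 4q + s5 = 26
  p, q, s1, s2, s3, s4, s5 ≥ 0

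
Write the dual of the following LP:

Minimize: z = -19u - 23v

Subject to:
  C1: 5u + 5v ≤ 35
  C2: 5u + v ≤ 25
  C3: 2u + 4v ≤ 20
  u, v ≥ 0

Primal min cᵀx s.t. Ax ≤ b, x ≥ 0  →  Dual max −bᵀy s.t. Aᵀy ≥ −c, y ≥ 0.

Maximize: z = -35y1 - 25y2 - 20y3

Subject to:
  5y1 + 5y2 + 2y3 ≥ 19
  5y1 + y2 + 4y3 ≥ 23
  y1, y2, y3 ≥ 0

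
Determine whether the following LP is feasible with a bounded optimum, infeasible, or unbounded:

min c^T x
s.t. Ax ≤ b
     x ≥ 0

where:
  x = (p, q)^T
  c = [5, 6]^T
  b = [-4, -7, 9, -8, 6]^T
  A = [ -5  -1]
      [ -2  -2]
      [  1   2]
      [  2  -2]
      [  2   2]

Infeasible (no feasible solution exists)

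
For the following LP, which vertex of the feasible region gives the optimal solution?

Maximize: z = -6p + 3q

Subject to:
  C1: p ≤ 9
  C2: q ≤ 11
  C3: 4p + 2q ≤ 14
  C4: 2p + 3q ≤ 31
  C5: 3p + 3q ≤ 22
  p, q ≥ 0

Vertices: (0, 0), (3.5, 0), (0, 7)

Evaluate the objective at each vertex of the feasible region:
  z(0, 0) = 0
  z(3.5, 0) = -21
  z(0, 7) = 21  ←
The maximum is at p = 0, q = 7.

(0, 7)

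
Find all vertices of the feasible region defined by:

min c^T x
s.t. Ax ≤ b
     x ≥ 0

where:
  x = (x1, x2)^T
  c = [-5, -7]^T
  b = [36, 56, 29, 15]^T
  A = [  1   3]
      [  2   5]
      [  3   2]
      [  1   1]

(0, 0), (9.667, 0), (3, 10), (0, 11.2)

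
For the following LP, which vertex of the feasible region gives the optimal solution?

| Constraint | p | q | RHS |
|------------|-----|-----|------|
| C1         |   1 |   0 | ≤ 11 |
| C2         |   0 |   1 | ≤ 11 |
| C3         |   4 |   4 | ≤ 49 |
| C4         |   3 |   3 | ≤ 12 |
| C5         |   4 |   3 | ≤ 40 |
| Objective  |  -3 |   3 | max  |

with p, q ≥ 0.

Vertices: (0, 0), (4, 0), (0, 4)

Evaluate the objective at each vertex of the feasible region:
  z(0, 0) = 0
  z(4, 0) = -12
  z(0, 4) = 12  ←
The maximum is at p = 0, q = 4.

(0, 4)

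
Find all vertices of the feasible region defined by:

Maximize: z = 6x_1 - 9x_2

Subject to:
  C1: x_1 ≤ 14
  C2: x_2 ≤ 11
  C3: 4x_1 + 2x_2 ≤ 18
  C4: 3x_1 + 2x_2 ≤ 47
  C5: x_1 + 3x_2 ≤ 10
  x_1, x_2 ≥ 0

(0, 0), (4.5, 0), (3.4, 2.2), (0, 3.333)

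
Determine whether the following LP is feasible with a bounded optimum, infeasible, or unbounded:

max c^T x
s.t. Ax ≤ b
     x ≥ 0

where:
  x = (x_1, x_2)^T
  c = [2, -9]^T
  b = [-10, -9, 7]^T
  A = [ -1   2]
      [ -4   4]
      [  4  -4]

Infeasible (no feasible solution exists)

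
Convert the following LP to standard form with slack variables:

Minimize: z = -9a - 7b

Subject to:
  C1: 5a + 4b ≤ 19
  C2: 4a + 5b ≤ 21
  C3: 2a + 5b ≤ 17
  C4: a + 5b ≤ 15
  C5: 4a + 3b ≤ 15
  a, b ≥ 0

min z = -9a - 7b

s.t.
  5a + 4b + s1 = 19
  4a + 5b + s2 = 21
  2a + 5b + s3 = 17
  a + 5b + s4 = 15
  4a + 3b + s5 = 15
  a, b, s1, s2, s3, s4, s5 ≥ 0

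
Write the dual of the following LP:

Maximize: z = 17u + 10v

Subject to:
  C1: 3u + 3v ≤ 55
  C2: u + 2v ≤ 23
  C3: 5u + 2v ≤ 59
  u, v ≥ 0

Primal max cᵀx s.t. Ax ≤ b, x ≥ 0  →  Dual min bᵀy s.t. Aᵀy ≥ c, y ≥ 0.

Minimize: z = 55y1 + 23y2 + 59y3

Subject to:
  3y1 + y2 + 5y3 ≥ 17
  3y1 + 2y2 + 2y3 ≥ 10
  y1, y2, y3 ≥ 0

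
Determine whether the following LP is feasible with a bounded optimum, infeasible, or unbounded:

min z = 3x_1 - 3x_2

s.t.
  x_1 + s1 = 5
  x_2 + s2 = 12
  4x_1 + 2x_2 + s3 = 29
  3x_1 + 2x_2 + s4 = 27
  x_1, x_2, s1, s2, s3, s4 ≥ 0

Feasible with a bounded optimal solution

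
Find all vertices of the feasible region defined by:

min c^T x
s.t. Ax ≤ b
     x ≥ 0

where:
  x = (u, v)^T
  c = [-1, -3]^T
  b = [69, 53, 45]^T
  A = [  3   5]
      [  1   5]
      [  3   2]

(0, 0), (15, 0), (9.667, 8), (8, 9), (0, 10.6)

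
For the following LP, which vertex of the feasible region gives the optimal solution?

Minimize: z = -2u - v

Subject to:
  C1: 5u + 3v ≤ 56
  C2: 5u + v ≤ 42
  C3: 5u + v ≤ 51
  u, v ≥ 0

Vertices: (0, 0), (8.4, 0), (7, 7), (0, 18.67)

Evaluate the objective at each vertex of the feasible region:
  z(0, 0) = 0
  z(8.4, 0) = -16.8
  z(7, 7) = -21  ←
  z(0, 18.67) = -18.67
The minimum is at u = 7, v = 7.

(7, 7)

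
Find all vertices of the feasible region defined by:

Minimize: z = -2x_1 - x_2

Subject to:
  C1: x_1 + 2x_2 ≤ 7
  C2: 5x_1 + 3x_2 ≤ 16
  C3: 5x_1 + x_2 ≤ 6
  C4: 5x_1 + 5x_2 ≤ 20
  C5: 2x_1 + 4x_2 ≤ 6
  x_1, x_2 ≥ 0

(0, 0), (1.2, 0), (1, 1), (0, 1.5)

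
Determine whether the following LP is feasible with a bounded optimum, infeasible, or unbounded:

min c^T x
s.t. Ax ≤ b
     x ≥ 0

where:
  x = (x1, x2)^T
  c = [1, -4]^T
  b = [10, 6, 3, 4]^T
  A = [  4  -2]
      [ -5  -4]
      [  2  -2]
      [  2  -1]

Unbounded (objective can decrease without bound)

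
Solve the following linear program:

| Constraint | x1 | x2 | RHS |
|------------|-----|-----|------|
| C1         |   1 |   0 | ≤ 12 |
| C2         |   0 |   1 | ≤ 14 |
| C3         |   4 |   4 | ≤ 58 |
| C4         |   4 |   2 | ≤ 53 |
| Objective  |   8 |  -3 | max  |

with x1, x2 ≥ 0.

Evaluate the objective at each vertex of the feasible region:
  z(0, 0) = 0
  z(12, 0) = 96  ←
  z(12, 2.5) = 88.5
  z(0.5, 14) = -38
  z(0, 14) = -42
The maximum is at x1 = 12, x2 = 0.

x1 = 12, x2 = 0, z = 96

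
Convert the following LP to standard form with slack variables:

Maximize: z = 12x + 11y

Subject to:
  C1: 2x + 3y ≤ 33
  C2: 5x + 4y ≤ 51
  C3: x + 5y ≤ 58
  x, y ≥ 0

max z = 12x + 11y

s.t.
  2x + 3y + s1 = 33
  5x + 4y + s2 = 51
  x + 5y + s3 = 58
  x, y, s1, s2, s3 ≥ 0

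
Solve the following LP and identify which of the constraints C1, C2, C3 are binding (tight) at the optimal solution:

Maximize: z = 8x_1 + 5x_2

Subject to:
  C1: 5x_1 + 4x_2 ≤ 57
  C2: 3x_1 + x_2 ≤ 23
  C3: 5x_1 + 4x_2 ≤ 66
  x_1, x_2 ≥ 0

At x_1 = 5, x_2 = 8, compute slack b - a·x for each constraint:
  C1: 57 − 57 = 0  (binding)
  C2: 23 − 23 = 0  (binding)
  C3: 66 − 57 = 9  (slack)

Optimal: x_1 = 5, x_2 = 8
Binding: C1, C2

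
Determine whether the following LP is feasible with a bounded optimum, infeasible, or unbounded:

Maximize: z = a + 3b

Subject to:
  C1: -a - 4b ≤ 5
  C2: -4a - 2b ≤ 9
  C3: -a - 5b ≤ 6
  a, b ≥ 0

Unbounded (objective can increase without bound)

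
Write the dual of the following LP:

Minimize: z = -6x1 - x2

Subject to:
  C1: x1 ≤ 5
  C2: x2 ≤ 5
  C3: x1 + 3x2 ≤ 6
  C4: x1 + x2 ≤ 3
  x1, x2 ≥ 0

Primal min cᵀx s.t. Ax ≤ b, x ≥ 0  →  Dual max −bᵀy s.t. Aᵀy ≥ −c, y ≥ 0.

Maximize: z = -5y1 - 5y2 - 6y3 - 3y4

Subject to:
  y1 + y3 + y4 ≥ 6
  y2 + 3y3 + y4 ≥ 1
  y1, y2, y3, y4 ≥ 0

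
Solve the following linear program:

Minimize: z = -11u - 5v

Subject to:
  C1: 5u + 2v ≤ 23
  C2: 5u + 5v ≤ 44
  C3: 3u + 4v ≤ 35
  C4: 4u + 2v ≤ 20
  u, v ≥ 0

Evaluate the objective at each vertex of the feasible region:
  z(0, 0) = 0
  z(4.6, 0) = -50.6
  z(3, 4) = -53  ←
  z(1.2, 7.6) = -51.2
  z(0.2, 8.6) = -45.2
  z(0, 8.75) = -43.75
The minimum is at u = 3, v = 4.

u = 3, v = 4, z = -53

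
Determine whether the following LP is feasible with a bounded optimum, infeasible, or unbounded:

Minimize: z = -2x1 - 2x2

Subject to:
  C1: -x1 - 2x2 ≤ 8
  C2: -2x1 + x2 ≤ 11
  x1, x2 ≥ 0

Unbounded (objective can decrease without bound)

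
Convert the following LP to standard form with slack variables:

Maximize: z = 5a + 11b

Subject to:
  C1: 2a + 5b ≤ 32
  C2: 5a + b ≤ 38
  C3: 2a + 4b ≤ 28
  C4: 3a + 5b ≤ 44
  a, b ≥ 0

max z = 5a + 11b

s.t.
  2a + 5b + s1 = 32
  5a + b + s2 = 38
  2a + 4b + s3 = 28
  3a + 5b + s4 = 44
  a, b, s1, s2, s3, s4 ≥ 0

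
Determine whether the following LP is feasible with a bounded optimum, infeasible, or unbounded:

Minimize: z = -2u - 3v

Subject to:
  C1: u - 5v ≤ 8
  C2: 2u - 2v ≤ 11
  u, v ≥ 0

Unbounded (objective can decrease without bound)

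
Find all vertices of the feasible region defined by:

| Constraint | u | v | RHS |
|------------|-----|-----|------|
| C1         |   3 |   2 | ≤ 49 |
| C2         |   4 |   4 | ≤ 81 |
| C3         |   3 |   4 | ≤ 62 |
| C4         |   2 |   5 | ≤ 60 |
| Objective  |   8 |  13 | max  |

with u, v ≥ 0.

(0, 0), (16.33, 0), (12, 6.5), (10, 8), (0, 12)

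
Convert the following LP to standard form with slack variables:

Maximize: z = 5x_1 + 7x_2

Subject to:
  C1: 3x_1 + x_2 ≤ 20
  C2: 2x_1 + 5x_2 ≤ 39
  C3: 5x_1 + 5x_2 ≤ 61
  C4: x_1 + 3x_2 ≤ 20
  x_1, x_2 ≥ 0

max z = 5x_1 + 7x_2

s.t.
  3x_1 + x_2 + s1 = 20
  2x_1 + 5x_2 + s2 = 39
  5x_1 + 5x_2 + s3 = 61
  x_1 + 3x_2 + s4 = 20
  x_1, x_2, s1, s2, s3, s4 ≥ 0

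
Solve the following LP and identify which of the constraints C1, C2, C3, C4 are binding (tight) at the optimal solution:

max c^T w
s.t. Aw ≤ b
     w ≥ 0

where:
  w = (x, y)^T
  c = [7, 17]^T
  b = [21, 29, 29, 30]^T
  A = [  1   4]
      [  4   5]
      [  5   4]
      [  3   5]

At x = 1, y = 5, compute slack b - a·x for each constraint:
  C1: 21 − 21 = 0  (binding)
  C2: 29 − 29 = 0  (binding)
  C3: 29 − 25 = 4  (slack)
  C4: 30 − 28 = 2  (slack)

Optimal: x = 1, y = 5
Binding: C1, C2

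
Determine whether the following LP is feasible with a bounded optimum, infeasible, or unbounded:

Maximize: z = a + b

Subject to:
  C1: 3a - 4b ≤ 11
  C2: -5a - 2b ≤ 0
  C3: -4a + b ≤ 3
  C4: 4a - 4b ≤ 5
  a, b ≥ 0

Unbounded (objective can increase without bound)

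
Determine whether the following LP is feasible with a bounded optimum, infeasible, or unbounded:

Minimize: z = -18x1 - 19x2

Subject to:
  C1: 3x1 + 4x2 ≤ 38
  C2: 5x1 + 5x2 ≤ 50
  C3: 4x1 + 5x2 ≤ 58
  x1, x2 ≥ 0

Feasible with a bounded optimal solution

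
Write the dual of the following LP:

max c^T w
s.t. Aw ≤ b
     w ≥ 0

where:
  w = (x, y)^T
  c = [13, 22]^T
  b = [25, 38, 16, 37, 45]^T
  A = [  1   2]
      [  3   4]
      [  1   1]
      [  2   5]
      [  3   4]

Primal max cᵀx s.t. Ax ≤ b, x ≥ 0  →  Dual min bᵀy s.t. Aᵀy ≥ c, y ≥ 0.

Minimize: z = 25y1 + 38y2 + 16y3 + 37y4 + 45y5

Subject to:
  y1 + 3y2 + y3 + 2y4 + 3y5 ≥ 13
  2y1 + 4y2 + y3 + 5y4 + 4y5 ≥ 22
  y1, y2, y3, y4, y5 ≥ 0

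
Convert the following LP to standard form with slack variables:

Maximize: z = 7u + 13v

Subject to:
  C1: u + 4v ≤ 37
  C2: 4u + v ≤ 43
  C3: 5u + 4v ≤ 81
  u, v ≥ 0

max z = 7u + 13v

s.t.
  u + 4v + s1 = 37
  4u + v + s2 = 43
  5u + 4v + s3 = 81
  u, v, s1, s2, s3 ≥ 0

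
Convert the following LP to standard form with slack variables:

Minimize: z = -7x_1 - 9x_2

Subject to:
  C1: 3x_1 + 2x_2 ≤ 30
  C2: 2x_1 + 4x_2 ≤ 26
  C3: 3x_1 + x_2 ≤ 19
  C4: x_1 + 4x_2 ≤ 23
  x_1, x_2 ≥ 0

min z = -7x_1 - 9x_2

s.t.
  3x_1 + 2x_2 + s1 = 30
  2x_1 + 4x_2 + s2 = 26
  3x_1 + x_2 + s3 = 19
  x_1 + 4x_2 + s4 = 23
  x_1, x_2, s1, s2, s3, s4 ≥ 0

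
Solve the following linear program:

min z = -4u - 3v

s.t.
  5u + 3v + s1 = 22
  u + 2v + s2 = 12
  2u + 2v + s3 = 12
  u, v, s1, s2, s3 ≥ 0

Evaluate the objective at each vertex of the feasible region:
  z(0, 0) = 0
  z(4.4, 0) = -17.6
  z(2, 4) = -20  ←
  z(0, 6) = -18
The minimum is at u = 2, v = 4.

u = 2, v = 4, z = -20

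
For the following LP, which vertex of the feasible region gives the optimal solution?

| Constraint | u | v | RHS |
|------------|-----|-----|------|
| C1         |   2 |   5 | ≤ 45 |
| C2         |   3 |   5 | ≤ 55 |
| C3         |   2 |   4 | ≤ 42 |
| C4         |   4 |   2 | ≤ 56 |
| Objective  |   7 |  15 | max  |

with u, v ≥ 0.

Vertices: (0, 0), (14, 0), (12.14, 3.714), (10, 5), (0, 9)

Evaluate the objective at each vertex of the feasible region:
  z(0, 0) = 0
  z(14, 0) = 98
  z(12.14, 3.714) = 140.7
  z(10, 5) = 145  ←
  z(0, 9) = 135
The maximum is at u = 10, v = 5.

(10, 5)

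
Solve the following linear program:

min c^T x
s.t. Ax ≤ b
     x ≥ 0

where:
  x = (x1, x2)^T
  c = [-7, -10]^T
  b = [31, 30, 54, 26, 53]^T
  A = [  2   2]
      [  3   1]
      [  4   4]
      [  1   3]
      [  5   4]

Evaluate the objective at each vertex of the feasible region:
  z(0, 0) = 0
  z(10, 0) = -70
  z(9.571, 1.286) = -79.86
  z(5, 7) = -105  ←
  z(0, 8.667) = -86.67
The minimum is at x1 = 5, x2 = 7.

x1 = 5, x2 = 7, z = -105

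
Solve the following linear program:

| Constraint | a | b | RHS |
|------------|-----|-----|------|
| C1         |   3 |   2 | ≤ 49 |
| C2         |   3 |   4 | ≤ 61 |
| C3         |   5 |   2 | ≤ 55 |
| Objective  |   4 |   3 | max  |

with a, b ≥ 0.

Evaluate the objective at each vertex of the feasible region:
  z(0, 0) = 0
  z(11, 0) = 44
  z(7, 10) = 58  ←
  z(0, 15.25) = 45.75
The maximum is at a = 7, b = 10.

a = 7, b = 10, z = 58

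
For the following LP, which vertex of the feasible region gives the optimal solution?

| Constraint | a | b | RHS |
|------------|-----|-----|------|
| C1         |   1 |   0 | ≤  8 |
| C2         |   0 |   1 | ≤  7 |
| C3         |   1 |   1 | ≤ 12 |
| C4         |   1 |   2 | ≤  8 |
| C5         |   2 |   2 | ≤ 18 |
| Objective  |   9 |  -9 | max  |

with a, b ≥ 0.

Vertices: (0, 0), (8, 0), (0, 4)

Evaluate the objective at each vertex of the feasible region:
  z(0, 0) = 0
  z(8, 0) = 72  ←
  z(0, 4) = -36
The maximum is at a = 8, b = 0.

(8, 0)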